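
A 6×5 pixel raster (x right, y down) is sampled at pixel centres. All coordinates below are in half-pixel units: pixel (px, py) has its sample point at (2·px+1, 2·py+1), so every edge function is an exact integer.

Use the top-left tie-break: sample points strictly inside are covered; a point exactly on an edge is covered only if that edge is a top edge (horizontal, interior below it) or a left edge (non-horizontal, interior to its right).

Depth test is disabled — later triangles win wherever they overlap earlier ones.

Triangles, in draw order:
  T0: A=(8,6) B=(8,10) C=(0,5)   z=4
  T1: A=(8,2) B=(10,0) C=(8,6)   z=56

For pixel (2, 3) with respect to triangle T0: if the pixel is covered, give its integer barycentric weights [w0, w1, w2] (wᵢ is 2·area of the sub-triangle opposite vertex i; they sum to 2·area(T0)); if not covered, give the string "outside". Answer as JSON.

T0:
  2·area = 32
  edge (8, 6)→(8, 10): d=(0,4) right/bottom  bias=-1
  edge (8, 10)→(0, 5): d=(-8,-5) top-left  bias=+0
  edge (0, 5)→(8, 6): d=(8,1) right/bottom  bias=-1
    (2,3)@(5, 7): e=[12,9,11] → #
    (3,3)@(7, 7): e=[4,19,9] → #
    (4,3)@(9, 7): e=[-4,29,7] → ·
    (2,4)@(5, 9): e=[12,-7,27] → ·
    (3,4)@(7, 9): e=[4,3,25] → #
    (4,4)@(9, 9): e=[-4,13,23] → ·
  covered (3 px):
    · · · · · ·
    · · · · · ·
    · · · · · ·
    · · # # · ·
    · · · # · ·
T1:
  2·area = 8
  edge (8, 2)→(10, 0): d=(2,-2) top-left  bias=+0
  edge (10, 0)→(8, 6): d=(-2,6) right/bottom  bias=-1
  edge (8, 6)→(8, 2): d=(0,-4) top-left  bias=+0
    (4,0)@(9, 1): e=[0,4,4] → #  [on edge]
    (5,0)@(11, 1): e=[4,-8,12] → ·
    (3,1)@(7, 3): e=[0,12,-4] → ·  [on edge]
    (4,1)@(9, 3): e=[4,0,4] → ·  [on edge]
    (2,2)@(5, 5): e=[0,20,-12] → ·  [on edge]
    (1,3)@(3, 7): e=[0,28,-20] → ·  [on edge]
    (0,4)@(1, 9): e=[0,36,-28] → ·  [on edge]
    (3,4)@(7, 9): e=[12,0,-4] → ·  [on edge]
  covered (1 px):
    · · · · # ·
    · · · · · ·
    · · · · · ·
    · · · · · ·
    · · · · · ·

Answer: [9,11,12]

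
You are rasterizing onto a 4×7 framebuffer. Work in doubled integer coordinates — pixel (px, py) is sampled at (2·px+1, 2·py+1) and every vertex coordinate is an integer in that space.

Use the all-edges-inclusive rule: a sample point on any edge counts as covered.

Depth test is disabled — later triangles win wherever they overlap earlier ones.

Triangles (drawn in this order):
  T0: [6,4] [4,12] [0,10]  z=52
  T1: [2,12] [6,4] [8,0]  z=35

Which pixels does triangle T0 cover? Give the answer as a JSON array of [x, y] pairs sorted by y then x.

T0:
  2·area = 36
  edge (6, 4)→(4, 12): d=(-2,8) inclusive
  edge (4, 12)→(0, 10): d=(-4,-2) inclusive
  edge (0, 10)→(6, 4): d=(6,-6) inclusive
    (3,1)@(7, 3): e=[-6,42,0] → .  [on edge]
    (2,2)@(5, 5): e=[6,30,0] → X  [on edge]
    (3,2)@(7, 5): e=[-10,34,12] → .
    (1,3)@(3, 7): e=[18,18,0] → X  [on edge]
    (3,3)@(7, 7): e=[-14,26,24] → .
    (0,4)@(1, 9): e=[30,6,0] → X  [on edge]
    (2,4)@(5, 9): e=[-2,14,24] → .
    (0,5)@(1, 11): e=[26,-2,12] → .
    (1,5)@(3, 11): e=[10,2,24] → X
    (2,5)@(5, 11): e=[-6,6,36] → .
    (1,6)@(3, 13): e=[6,-6,36] → .
  covered (6 px):
    . . . .
    . . . .
    . . X .
    . X X .
    X X . .
    . X . .
    . . . .
T1:
  degenerate (2·area = 0) — covers nothing

Final: [[2,2],[1,3],[2,3],[0,4],[1,4],[1,5]]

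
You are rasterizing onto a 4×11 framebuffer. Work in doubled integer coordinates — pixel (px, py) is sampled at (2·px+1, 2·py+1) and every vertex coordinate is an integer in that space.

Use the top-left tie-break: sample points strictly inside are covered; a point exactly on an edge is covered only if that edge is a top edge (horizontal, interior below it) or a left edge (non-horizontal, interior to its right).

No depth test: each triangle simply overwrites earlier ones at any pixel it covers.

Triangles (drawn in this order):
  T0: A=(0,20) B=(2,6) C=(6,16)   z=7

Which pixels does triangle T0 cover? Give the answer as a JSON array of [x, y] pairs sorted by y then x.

T0:
  2·area = 76
  edge (0, 20)→(2, 6): d=(2,-14) top-left  bias=+0
  edge (2, 6)→(6, 16): d=(4,10) right/bottom  bias=-1
  edge (6, 16)→(0, 20): d=(-6,4) right/bottom  bias=-1
    (1,4)@(3, 9): e=[20,2,54] → #
    (2,4)@(5, 9): e=[48,-18,46] → ·
    (1,5)@(3, 11): e=[24,10,42] → #
    (2,5)@(5, 11): e=[52,-10,34] → ·
    (0,6)@(1, 13): e=[0,38,38] → #  [on edge]
    (2,6)@(5, 13): e=[56,-2,22] → ·
    (0,7)@(1, 15): e=[4,46,26] → #
    (2,7)@(5, 15): e=[60,6,10] → #
    (3,7)@(7, 15): e=[88,-14,2] → ·
    (0,8)@(1, 17): e=[8,54,14] → #
    (2,8)@(5, 17): e=[64,14,-2] → ·
    (0,9)@(1, 19): e=[12,62,2] → #
  covered (10 px):
    · · · ·
    · · · ·
    · · · ·
    · · · ·
    · # · ·
    · # · ·
    # # · ·
    # # # ·
    # # · ·
    # · · ·
    · · · ·

Final: [[1,4],[1,5],[0,6],[1,6],[0,7],[1,7],[2,7],[0,8],[1,8],[0,9]]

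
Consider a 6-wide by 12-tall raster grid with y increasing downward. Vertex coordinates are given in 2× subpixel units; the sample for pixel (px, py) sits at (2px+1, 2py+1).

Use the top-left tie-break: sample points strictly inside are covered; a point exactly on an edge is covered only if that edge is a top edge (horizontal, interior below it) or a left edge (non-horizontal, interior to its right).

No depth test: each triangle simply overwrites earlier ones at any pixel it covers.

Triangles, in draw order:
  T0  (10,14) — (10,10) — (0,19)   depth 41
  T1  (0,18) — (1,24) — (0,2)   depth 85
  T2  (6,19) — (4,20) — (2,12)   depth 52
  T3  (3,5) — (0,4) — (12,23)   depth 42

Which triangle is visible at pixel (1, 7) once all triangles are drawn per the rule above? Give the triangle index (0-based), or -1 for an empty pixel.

T0:
  2·area = 40  (B↔C swapped to make it positive)
  edge (10, 14)→(0, 19): d=(-10,5) right/bottom  bias=-1
  edge (0, 19)→(10, 10): d=(10,-9) top-left  bias=+0
  edge (10, 10)→(10, 14): d=(0,4) right/bottom  bias=-1
    (4,5)@(9, 11): e=[35,1,4] → X
    (5,5)@(11, 11): e=[25,19,-4] → .
    (3,6)@(7, 13): e=[25,3,12] → X
    (5,6)@(11, 13): e=[5,39,-4] → .
    (2,7)@(5, 15): e=[15,5,20] → X
    (4,7)@(9, 15): e=[-5,41,4] → .
    (1,8)@(3, 17): e=[5,7,28] → X
    (2,8)@(5, 17): e=[-5,25,20] → .
    (3,8)@(7, 17): e=[-15,43,12] → .
    (1,9)@(3, 19): e=[-15,27,28] → .
  covered (6 px):
    . . . . . .
    . . . . . .
    . . . . . .
    . . . . . .
    . . . . . .
    . . . . X .
    . . . X X .
    . . X X . .
    . X . . . .
    . . . . . .
    . . . . . .
    . . . . . .
T1:
  2·area = 16  (B↔C swapped to make it positive)
  edge (0, 18)→(0, 2): d=(0,-16) top-left  bias=+0
  edge (0, 2)→(1, 24): d=(1,22) right/bottom  bias=-1
  edge (1, 24)→(0, 18): d=(-1,-6) top-left  bias=+0
  covered (0 px):
    . . . . . .
    . . . . . .
    . . . . . .
    . . . . . .
    . . . . . .
    . . . . . .
    . . . . . .
    . . . . . .
    . . . . . .
    . . . . . .
    . . . . . .
    . . . . . .
T2:
  2·area = 18
  edge (6, 19)→(4, 20): d=(-2,1) right/bottom  bias=-1
  edge (4, 20)→(2, 12): d=(-2,-8) top-left  bias=+0
  edge (2, 12)→(6, 19): d=(4,7) right/bottom  bias=-1
    (1,7)@(3, 15): e=[11,2,5] → X
    (2,7)@(5, 15): e=[9,18,-9] → .
    (1,8)@(3, 17): e=[7,-2,13] → .
    (2,9)@(5, 19): e=[1,10,7] → X
    (3,9)@(7, 19): e=[-1,26,-7] → .
    (2,10)@(5, 21): e=[-3,6,15] → .
  covered (2 px):
    . . . . . .
    . . . . . .
    . . . . . .
    . . . . . .
    . . . . . .
    . . . . . .
    . . . . . .
    . X . . . .
    . . . . . .
    . . X . . .
    . . . . . .
    . . . . . .
T3:
  2·area = 45  (B↔C swapped to make it positive)
  edge (3, 5)→(12, 23): d=(9,18) right/bottom  bias=-1
  edge (12, 23)→(0, 4): d=(-12,-19) top-left  bias=+0
  edge (0, 4)→(3, 5): d=(3,1) right/bottom  bias=-1
    (0,0)@(1, 1): e=[0,55,-10] → .  [on edge]
    (0,2)@(1, 5): e=[36,7,2] → X
    (1,2)@(3, 5): e=[0,45,0] → .  [on edge]
    (0,3)@(1, 7): e=[54,-17,8] → .
    (1,3)@(3, 7): e=[18,21,6] → X
    (2,3)@(5, 7): e=[-18,59,4] → .
    (4,3)@(9, 7): e=[-90,135,0] → .  [on edge]
    (1,4)@(3, 9): e=[36,-3,12] → .
    (2,4)@(5, 9): e=[0,35,10] → .  [on edge]
    (2,5)@(5, 11): e=[18,11,16] → X
    (3,5)@(7, 11): e=[-18,49,14] → .
    (2,6)@(5, 13): e=[36,-13,22] → .
    (3,6)@(7, 13): e=[0,25,20] → .  [on edge]
    (4,8)@(9, 17): e=[0,15,30] → .  [on edge]
    (5,10)@(11, 21): e=[0,5,40] → .  [on edge]
  covered (4 px):
    . . . . . .
    . . . . . .
    X . . . . .
    . X . . . .
    . . . . . .
    . . X . . .
    . . . . . .
    . . . X . .
    . . . . . .
    . . . . . .
    . . . . . .
    . . . . . .

Z-buffer (winner per pixel, '.' = empty):
  . . . . . .
  . . . . . .
  3 . . . . .
  . 3 . . . .
  . . . . . .
  . . 3 . 0 .
  . . . 0 0 .
  . 2 0 3 . .
  . 0 . . . .
  . . 2 . . .
  . . . . . .
  . . . . . .

Answer: 2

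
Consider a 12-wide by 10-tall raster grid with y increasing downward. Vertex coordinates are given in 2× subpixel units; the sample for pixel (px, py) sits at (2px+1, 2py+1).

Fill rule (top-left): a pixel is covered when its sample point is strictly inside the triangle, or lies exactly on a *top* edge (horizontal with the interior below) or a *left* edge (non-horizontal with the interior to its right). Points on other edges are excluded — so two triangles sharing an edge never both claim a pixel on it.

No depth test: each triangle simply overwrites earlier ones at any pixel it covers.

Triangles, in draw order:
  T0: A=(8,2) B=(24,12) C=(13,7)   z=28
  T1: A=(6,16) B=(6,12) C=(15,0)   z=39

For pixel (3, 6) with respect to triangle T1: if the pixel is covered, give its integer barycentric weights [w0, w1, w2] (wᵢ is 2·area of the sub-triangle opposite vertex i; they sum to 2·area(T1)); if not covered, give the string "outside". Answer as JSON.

T0:
  2·area = 30
  edge (8, 2)→(24, 12): d=(16,10) right/bottom  bias=-1
  edge (24, 12)→(13, 7): d=(-11,-5) top-left  bias=+0
  edge (13, 7)→(8, 2): d=(-5,-5) top-left  bias=+0
    (3,0)@(7, 1): e=[-6,36,0] → .  [on edge]
    (4,1)@(9, 3): e=[6,24,0] → X  [on edge]
    (5,1)@(11, 3): e=[-14,34,10] → .
    (4,2)@(9, 5): e=[38,2,-10] → .
    (5,2)@(11, 5): e=[18,12,0] → X  [on edge]
    (6,2)@(13, 5): e=[-2,22,10] → .
    (5,3)@(11, 7): e=[50,-10,-10] → .
    (6,3)@(13, 7): e=[30,0,0] → X  [on edge]
    (7,3)@(15, 7): e=[10,10,10] → X
    (8,3)@(17, 7): e=[-10,20,20] → .
    (6,4)@(13, 9): e=[62,-22,-10] → .
    (7,4)@(15, 9): e=[42,-12,0] → .  [on edge]
    (8,5)@(17, 11): e=[54,-24,0] → .  [on edge]
    (9,6)@(19, 13): e=[66,-36,0] → .  [on edge]
    (10,7)@(21, 15): e=[78,-48,0] → .  [on edge]
    (11,8)@(23, 17): e=[90,-60,0] → .  [on edge]
  covered (5 px):
    . . . . . . . . . . . .
    . . . . X . . . . . . .
    . . . . . X . . . . . .
    . . . . . . X X . . . .
    . . . . . . . . . X . .
    . . . . . . . . . . . .
    . . . . . . . . . . . .
    . . . . . . . . . . . .
    . . . . . . . . . . . .
    . . . . . . . . . . . .
T1:
  2·area = 36
  edge (6, 16)→(6, 12): d=(0,-4) top-left  bias=+0
  edge (6, 12)→(15, 0): d=(9,-12) top-left  bias=+0
  edge (15, 0)→(6, 16): d=(-9,16) right/bottom  bias=-1
    (6,1)@(13, 3): e=[28,3,5] → X
    (7,1)@(15, 3): e=[36,27,-27] → .
    (6,2)@(13, 5): e=[28,21,-13] → .
    (5,3)@(11, 7): e=[20,15,1] → X
    (6,3)@(13, 7): e=[28,39,-31] → .
    (4,4)@(9, 9): e=[12,9,15] → X
    (5,4)@(11, 9): e=[20,33,-17] → .
    (3,5)@(7, 11): e=[4,3,29] → X
    (4,5)@(9, 11): e=[12,27,-3] → .
    (3,6)@(7, 13): e=[4,21,11] → X
    (4,6)@(9, 13): e=[12,45,-21] → .
    (3,7)@(7, 15): e=[4,39,-7] → .
  covered (5 px):
    . . . . . . . . . . . .
    . . . . . . X . . . . .
    . . . . . . . . . . . .
    . . . . . X . . . . . .
    . . . . X . . . . . . .
    . . . X . . . . . . . .
    . . . X . . . . . . . .
    . . . . . . . . . . . .
    . . . . . . . . . . . .
    . . . . . . . . . . . .

Final: [21,11,4]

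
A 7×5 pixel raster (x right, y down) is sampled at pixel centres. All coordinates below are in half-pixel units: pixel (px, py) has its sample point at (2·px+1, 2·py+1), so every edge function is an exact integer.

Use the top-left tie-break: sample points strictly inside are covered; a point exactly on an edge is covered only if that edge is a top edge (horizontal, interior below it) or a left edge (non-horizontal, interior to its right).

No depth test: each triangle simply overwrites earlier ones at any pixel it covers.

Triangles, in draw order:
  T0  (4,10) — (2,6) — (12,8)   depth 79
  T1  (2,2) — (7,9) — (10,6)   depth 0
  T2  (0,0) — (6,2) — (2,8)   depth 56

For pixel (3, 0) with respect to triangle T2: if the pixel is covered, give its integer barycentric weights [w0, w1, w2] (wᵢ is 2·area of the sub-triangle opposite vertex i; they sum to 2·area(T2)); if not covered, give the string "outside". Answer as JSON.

T0:
  2·area = 36
  edge (4, 10)→(2, 6): d=(-2,-4) top-left  bias=+0
  edge (2, 6)→(12, 8): d=(10,2) right/bottom  bias=-1
  edge (12, 8)→(4, 10): d=(-8,2) right/bottom  bias=-1
    (1,3)@(3, 7): e=[2,8,26] → █
    (2,3)@(5, 7): e=[10,4,22] → █
    (3,3)@(7, 7): e=[18,0,18] → ·  [on edge]
    (1,4)@(3, 9): e=[-2,28,10] → ·
    (2,4)@(5, 9): e=[6,24,6] → █
    (3,4)@(7, 9): e=[14,20,2] → █
    (4,4)@(9, 9): e=[22,16,-2] → ·
  covered (4 px):
    · · · · · · ·
    · · · · · · ·
    · · · · · · ·
    · █ █ · · · ·
    · · █ █ · · ·
T1:
  2·area = 36  (B↔C swapped to make it positive)
  edge (2, 2)→(10, 6): d=(8,4) right/bottom  bias=-1
  edge (10, 6)→(7, 9): d=(-3,3) right/bottom  bias=-1
  edge (7, 9)→(2, 2): d=(-5,-7) top-left  bias=+0
    (1,1)@(3, 3): e=[4,30,2] → █
    (2,1)@(5, 3): e=[-4,24,16] → ·
    (6,1)@(13, 3): e=[-36,0,72] → ·  [on edge]
    (1,2)@(3, 5): e=[20,24,-8] → ·
    (2,2)@(5, 5): e=[12,18,6] → █
    (3,2)@(7, 5): e=[4,12,20] → █
    (4,2)@(9, 5): e=[-4,6,34] → ·
    (5,2)@(11, 5): e=[-12,0,48] → ·  [on edge]
    (2,3)@(5, 7): e=[28,12,-4] → ·
    (3,3)@(7, 7): e=[20,6,10] → █
    (4,3)@(9, 7): e=[12,0,24] → ·  [on edge]
    (3,4)@(7, 9): e=[36,0,0] → ·  [on edge]
  covered (4 px):
    · · · · · · ·
    · █ · · · · ·
    · · █ █ · · ·
    · · · █ · · ·
    · · · · · · ·
T2:
  2·area = 44
  edge (0, 0)→(6, 2): d=(6,2) right/bottom  bias=-1
  edge (6, 2)→(2, 8): d=(-4,6) right/bottom  bias=-1
  edge (2, 8)→(0, 0): d=(-2,-8) top-left  bias=+0
    (0,0)@(1, 1): e=[4,34,6] → █
    (1,0)@(3, 1): e=[0,22,22] → ·  [on edge]
    (0,1)@(1, 3): e=[16,26,2] → █
    (1,1)@(3, 3): e=[12,14,18] → █
    (2,1)@(5, 3): e=[8,2,34] → █
    (3,1)@(7, 3): e=[4,-10,50] → ·
    (4,1)@(9, 3): e=[0,-22,66] → ·  [on edge]
    (0,2)@(1, 5): e=[28,18,-2] → ·
    (1,2)@(3, 5): e=[24,6,14] → █
    (2,2)@(5, 5): e=[20,-6,30] → ·
    (1,3)@(3, 7): e=[36,-2,10] → ·
  covered (5 px):
    █ · · · · · ·
    █ █ █ · · · ·
    · █ · · · · ·
    · · · · · · ·
    · · · · · · ·

Final: "outside"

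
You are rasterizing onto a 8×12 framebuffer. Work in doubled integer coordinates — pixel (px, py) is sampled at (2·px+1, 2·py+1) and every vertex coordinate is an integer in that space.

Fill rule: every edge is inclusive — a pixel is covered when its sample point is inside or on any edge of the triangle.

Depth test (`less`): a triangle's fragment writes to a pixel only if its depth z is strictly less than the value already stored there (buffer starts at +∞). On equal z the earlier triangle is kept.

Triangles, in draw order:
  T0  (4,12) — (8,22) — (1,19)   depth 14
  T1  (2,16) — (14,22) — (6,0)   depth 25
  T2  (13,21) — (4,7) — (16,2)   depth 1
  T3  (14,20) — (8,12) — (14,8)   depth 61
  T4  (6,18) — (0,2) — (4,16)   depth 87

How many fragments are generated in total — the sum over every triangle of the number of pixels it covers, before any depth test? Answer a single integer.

T0:
  2·area = 58
  edge (4, 12)→(8, 22): d=(4,10) inclusive
  edge (8, 22)→(1, 19): d=(-7,-3) inclusive
  edge (1, 19)→(4, 12): d=(3,-7) inclusive
    (3,2)@(7, 5): e=[-58,116,0] → ·  [on edge]
    (1,7)@(3, 15): e=[22,34,2] → █
    (2,7)@(5, 15): e=[2,40,16] → █
    (3,7)@(7, 15): e=[-18,46,30] → ·
    (1,8)@(3, 17): e=[30,20,8] → █
    (3,8)@(7, 17): e=[-10,32,36] → ·
    (0,9)@(1, 19): e=[58,0,0] → █  [on edge]
    (3,9)@(7, 19): e=[-2,18,42] → ·
    (0,10)@(1, 21): e=[66,-14,6] → ·
    (1,10)@(3, 21): e=[46,-8,20] → ·
    (2,10)@(5, 21): e=[26,-2,34] → ·
    (3,10)@(7, 21): e=[6,4,48] → █
  covered (8 px):
    · · · · · · · ·
    · · · · · · · ·
    · · · · · · · ·
    · · · · · · · ·
    · · · · · · · ·
    · · · · · · · ·
    · · · · · · · ·
    · █ █ · · · · ·
    · █ █ · · · · ·
    █ █ █ · · · · ·
    · · · █ · · · ·
    · · · · · · · ·
T1:
  2·area = 216  (B↔C swapped to make it positive)
  edge (2, 16)→(6, 0): d=(4,-16) inclusive
  edge (6, 0)→(14, 22): d=(8,22) inclusive
  edge (14, 22)→(2, 16): d=(-12,-6) inclusive
    (3,1)@(7, 3): e=[28,2,186] → █
    (4,1)@(9, 3): e=[60,-42,198] → ·
    (2,2)@(5, 5): e=[4,62,150] → █
    (4,2)@(9, 5): e=[68,-26,174] → ·
    (2,3)@(5, 7): e=[12,78,126] → █
    (4,3)@(9, 7): e=[76,-10,150] → ·
    (2,4)@(5, 9): e=[20,94,102] → █
    (4,4)@(9, 9): e=[84,6,126] → █
    (5,4)@(11, 9): e=[116,-38,138] → ·
    (2,5)@(5, 11): e=[28,110,78] → █
    (5,5)@(11, 11): e=[124,-22,114] → ·
    (1,6)@(3, 13): e=[4,170,42] → █
  covered (27 px):
    · · · · · · · ·
    · · · █ · · · ·
    · · █ █ · · · ·
    · · █ █ · · · ·
    · · █ █ █ · · ·
    · · █ █ █ · · ·
    · █ █ █ █ · · ·
    · █ █ █ █ █ · ·
    · · █ █ █ █ · ·
    · · · · █ █ · ·
    · · · · · · █ ·
    · · · · · · · ·
T2:
  2·area = 213
  edge (13, 21)→(4, 7): d=(-9,-14) inclusive
  edge (4, 7)→(16, 2): d=(12,-5) inclusive
  edge (16, 2)→(13, 21): d=(-3,19) inclusive
    (7,1)@(15, 3): e=[190,7,16] → █
    (4,2)@(9, 5): e=[88,1,124] → █
    (5,2)@(11, 5): e=[116,11,86] → █
    (6,2)@(13, 5): e=[144,21,48] → █
    (2,3)@(5, 7): e=[14,5,194] → █
    (3,3)@(7, 7): e=[42,15,156] → █
    (2,4)@(5, 9): e=[-4,29,188] → ·
    (3,4)@(7, 9): e=[24,39,150] → █
    (7,4)@(15, 9): e=[136,79,-2] → ·
    (3,5)@(7, 11): e=[6,63,144] → █
    (7,5)@(15, 11): e=[118,103,-8] → ·
    (3,6)@(7, 13): e=[-12,87,138] → ·
    (6,10)@(13, 21): e=[0,213,0] → █  [on edge]
  covered (28 px):
    · · · · · · · ·
    · · · · · · · █
    · · · · █ █ █ █
    · · █ █ █ █ █ █
    · · · █ █ █ █ ·
    · · · █ █ █ █ ·
    · · · · █ █ █ ·
    · · · · · █ █ ·
    · · · · · █ █ ·
    · · · · · · █ ·
    · · · · · · █ ·
    · · · · · · · ·
T3:
  2·area = 72
  edge (14, 20)→(8, 12): d=(-6,-8) inclusive
  edge (8, 12)→(14, 8): d=(6,-4) inclusive
  edge (14, 8)→(14, 20): d=(0,12) inclusive
    (6,4)@(13, 9): e=[58,2,12] → █
    (7,4)@(15, 9): e=[74,10,-12] → ·
    (5,5)@(11, 11): e=[30,6,36] → █
    (7,5)@(15, 11): e=[62,22,-12] → ·
    (4,6)@(9, 13): e=[2,10,60] → █
    (7,6)@(15, 13): e=[50,34,-12] → ·
    (4,7)@(9, 15): e=[-10,22,60] → ·
    (5,7)@(11, 15): e=[6,30,36] → █
    (7,7)@(15, 15): e=[38,46,-12] → ·
    (5,8)@(11, 17): e=[-6,42,36] → ·
    (6,8)@(13, 17): e=[10,50,12] → █
    (7,8)@(15, 17): e=[26,58,-12] → ·
  covered (9 px):
    · · · · · · · ·
    · · · · · · · ·
    · · · · · · · ·
    · · · · · · · ·
    · · · · · · █ ·
    · · · · · █ █ ·
    · · · · █ █ █ ·
    · · · · · █ █ ·
    · · · · · · █ ·
    · · · · · · · ·
    · · · · · · · ·
    · · · · · · · ·
T4:
  2·area = 20  (B↔C swapped to make it positive)
  edge (6, 18)→(4, 16): d=(-2,-2) inclusive
  edge (4, 16)→(0, 2): d=(-4,-14) inclusive
  edge (0, 2)→(6, 18): d=(6,16) inclusive
    (0,2)@(1, 5): e=[16,2,2] → █
    (1,2)@(3, 5): e=[20,30,-30] → ·
    (0,3)@(1, 7): e=[12,-6,14] → ·
    (1,5)@(3, 11): e=[8,6,6] → █
    (2,5)@(5, 11): e=[12,34,-26] → ·
    (0,6)@(1, 13): e=[0,-30,50] → ·  [on edge]
    (1,6)@(3, 13): e=[4,-2,18] → ·
    (1,7)@(3, 15): e=[0,-10,30] → ·  [on edge]
    (2,8)@(5, 17): e=[0,10,10] → █  [on edge]
    (3,8)@(7, 17): e=[4,38,-22] → ·
    (2,9)@(5, 19): e=[-4,2,22] → ·
    (3,9)@(7, 19): e=[0,30,-10] → ·  [on edge]
    (4,10)@(9, 21): e=[0,50,-30] → ·  [on edge]
    (5,11)@(11, 23): e=[0,70,-50] → ·  [on edge]
  covered (3 px):
    · · · · · · · ·
    · · · · · · · ·
    █ · · · · · · ·
    · · · · · · · ·
    · · · · · · · ·
    · █ · · · · · ·
    · · · · · · · ·
    · · · · · · · ·
    · · █ · · · · ·
    · · · · · · · ·
    · · · · · · · ·
    · · · · · · · ·

Result: 75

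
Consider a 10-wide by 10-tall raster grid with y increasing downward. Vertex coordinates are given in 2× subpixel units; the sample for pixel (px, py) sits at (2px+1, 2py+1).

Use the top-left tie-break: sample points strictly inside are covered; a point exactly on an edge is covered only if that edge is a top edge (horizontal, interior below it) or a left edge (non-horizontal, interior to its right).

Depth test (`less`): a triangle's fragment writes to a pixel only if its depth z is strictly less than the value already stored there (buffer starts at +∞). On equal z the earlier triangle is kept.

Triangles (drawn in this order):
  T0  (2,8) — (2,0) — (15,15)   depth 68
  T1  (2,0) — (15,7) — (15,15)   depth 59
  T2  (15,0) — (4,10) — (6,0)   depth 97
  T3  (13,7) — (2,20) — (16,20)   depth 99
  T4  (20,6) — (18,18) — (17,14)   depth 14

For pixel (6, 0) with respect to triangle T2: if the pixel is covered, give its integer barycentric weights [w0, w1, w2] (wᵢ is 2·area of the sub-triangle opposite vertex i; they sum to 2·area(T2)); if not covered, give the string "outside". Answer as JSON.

T0:
  2·area = 104
  edge (2, 8)→(2, 0): d=(0,-8) top-left  bias=+0
  edge (2, 0)→(15, 15): d=(13,15) right/bottom  bias=-1
  edge (15, 15)→(2, 8): d=(-13,-7) top-left  bias=+0
    (1,1)@(3, 3): e=[8,24,72] → #
    (2,1)@(5, 3): e=[24,-6,86] → ·
    (1,2)@(3, 5): e=[8,50,46] → #
    (2,2)@(5, 5): e=[24,20,60] → #
    (3,2)@(7, 5): e=[40,-10,74] → ·
    (1,3)@(3, 7): e=[8,76,20] → #
    (3,3)@(7, 7): e=[40,16,48] → #
    (4,3)@(9, 7): e=[56,-14,62] → ·
    (1,4)@(3, 9): e=[8,102,-6] → ·
    (2,4)@(5, 9): e=[24,72,8] → #
    (4,4)@(9, 9): e=[56,12,36] → #
    (5,4)@(11, 9): e=[72,-18,50] → ·
    (7,7)@(15, 15): e=[104,0,0] → ·  [on edge]
  covered (12 px):
    · · · · · · · · · ·
    · # · · · · · · · ·
    · # # · · · · · · ·
    · # # # · · · · · ·
    · · # # # · · · · ·
    · · · · # # · · · ·
    · · · · · · # · · ·
    · · · · · · · · · ·
    · · · · · · · · · ·
    · · · · · · · · · ·
T1:
  2·area = 104
  edge (2, 0)→(15, 7): d=(13,7) right/bottom  bias=-1
  edge (15, 7)→(15, 15): d=(0,8) right/bottom  bias=-1
  edge (15, 15)→(2, 0): d=(-13,-15) top-left  bias=+0
    (1,0)@(3, 1): e=[6,96,2] → #
    (2,0)@(5, 1): e=[-8,80,32] → ·
    (7,0)@(15, 1): e=[-78,0,182] → ·  [on edge]
    (1,1)@(3, 3): e=[32,96,-24] → ·
    (2,1)@(5, 3): e=[18,80,6] → #
    (3,1)@(7, 3): e=[4,64,36] → #
    (4,1)@(9, 3): e=[-10,48,66] → ·
    (7,1)@(15, 3): e=[-52,0,156] → ·  [on edge]
    (2,2)@(5, 5): e=[44,80,-20] → ·
    (3,2)@(7, 5): e=[30,64,10] → #
    (4,2)@(9, 5): e=[16,48,40] → #
    (5,2)@(11, 5): e=[2,32,70] → #
    (7,2)@(15, 5): e=[-26,0,130] → ·  [on edge]
    (7,3)@(15, 7): e=[0,0,104] → ·  [on edge]
    (7,4)@(15, 9): e=[26,0,78] → ·  [on edge]
    (7,5)@(15, 11): e=[52,0,52] → ·  [on edge]
    (7,6)@(15, 13): e=[78,0,26] → ·  [on edge]
    (7,7)@(15, 15): e=[104,0,0] → ·  [on edge]
    (7,8)@(15, 17): e=[130,0,-26] → ·  [on edge]
    (7,9)@(15, 19): e=[156,0,-52] → ·  [on edge]
  covered (12 px):
    · # · · · · · · · ·
    · · # # · · · · · ·
    · · · # # # · · · ·
    · · · · # # # · · ·
    · · · · · # # · · ·
    · · · · · · # · · ·
    · · · · · · · · · ·
    · · · · · · · · · ·
    · · · · · · · · · ·
    · · · · · · · · · ·
T2:
  2·area = 90
  edge (15, 0)→(4, 10): d=(-11,10) right/bottom  bias=-1
  edge (4, 10)→(6, 0): d=(2,-10) top-left  bias=+0
  edge (6, 0)→(15, 0): d=(9,0) top-left  bias=+0
    (3,0)@(7, 1): e=[69,12,9] → #
    (4,0)@(9, 1): e=[49,32,9] → #
    (5,0)@(11, 1): e=[29,52,9] → #
    (6,0)@(13, 1): e=[9,72,9] → #
    (7,0)@(15, 1): e=[-11,92,9] → ·
    (3,1)@(7, 3): e=[47,16,27] → #
    (6,1)@(13, 3): e=[-13,76,27] → ·
    (2,2)@(5, 5): e=[45,0,45] → #  [on edge]
    (5,2)@(11, 5): e=[-15,60,45] → ·
    (2,3)@(5, 7): e=[23,4,63] → #
    (4,3)@(9, 7): e=[-17,44,63] → ·
    (2,4)@(5, 9): e=[1,8,81] → #
    (1,7)@(3, 15): e=[-45,0,135] → ·  [on edge]
  covered (13 px):
    · · · # # # # · · ·
    · · · # # # · · · ·
    · · # # # · · · · ·
    · · # # · · · · · ·
    · · # · · · · · · ·
    · · · · · · · · · ·
    · · · · · · · · · ·
    · · · · · · · · · ·
    · · · · · · · · · ·
    · · · · · · · · · ·
T3:
  2·area = 182  (B↔C swapped to make it positive)
  edge (13, 7)→(16, 20): d=(3,13) right/bottom  bias=-1
  edge (16, 20)→(2, 20): d=(-14,0) right/bottom  bias=-1
  edge (2, 20)→(13, 7): d=(11,-13) top-left  bias=+0
    (6,3)@(13, 7): e=[0,182,0] → ·  [on edge]
    (6,4)@(13, 9): e=[6,154,22] → #
    (7,4)@(15, 9): e=[-20,154,48] → ·
    (5,5)@(11, 11): e=[38,126,18] → #
    (7,5)@(15, 11): e=[-14,126,70] → ·
    (4,6)@(9, 13): e=[70,98,14] → #
    (7,6)@(15, 13): e=[-8,98,92] → ·
    (3,7)@(7, 15): e=[102,70,10] → #
    (7,7)@(15, 15): e=[-2,70,114] → ·
    (2,8)@(5, 17): e=[134,42,6] → #
    (7,8)@(15, 17): e=[4,42,136] → #
    (8,8)@(17, 17): e=[-22,42,162] → ·
  covered (23 px):
    · · · · · · · · · ·
    · · · · · · · · · ·
    · · · · · · · · · ·
    · · · · · · · · · ·
    · · · · · · # · · ·
    · · · · · # # · · ·
    · · · · # # # · · ·
    · · · # # # # · · ·
    · · # # # # # # · ·
    · # # # # # # # · ·
T4:
  2·area = 20
  edge (20, 6)→(18, 18): d=(-2,12) right/bottom  bias=-1
  edge (18, 18)→(17, 14): d=(-1,-4) top-left  bias=+0
  edge (17, 14)→(20, 6): d=(3,-8) top-left  bias=+0
    (9,4)@(19, 9): e=[6,13,1] → #
    (9,5)@(19, 11): e=[2,11,7] → #
    (9,6)@(19, 13): e=[-2,9,13] → ·
  covered (2 px):
    · · · · · · · · · ·
    · · · · · · · · · ·
    · · · · · · · · · ·
    · · · · · · · · · ·
    · · · · · · · · · #
    · · · · · · · · · #
    · · · · · · · · · ·
    · · · · · · · · · ·
    · · · · · · · · · ·
    · · · · · · · · · ·

Result: [72,9,9]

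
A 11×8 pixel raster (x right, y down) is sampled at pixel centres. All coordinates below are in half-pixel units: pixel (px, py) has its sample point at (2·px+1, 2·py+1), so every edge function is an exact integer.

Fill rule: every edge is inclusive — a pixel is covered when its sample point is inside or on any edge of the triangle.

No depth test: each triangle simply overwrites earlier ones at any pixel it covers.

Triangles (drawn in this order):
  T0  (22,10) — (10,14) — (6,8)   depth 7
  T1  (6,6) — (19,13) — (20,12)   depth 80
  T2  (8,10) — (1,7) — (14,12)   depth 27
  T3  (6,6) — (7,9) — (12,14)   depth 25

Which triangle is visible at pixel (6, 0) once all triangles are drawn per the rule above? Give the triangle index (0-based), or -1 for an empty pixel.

T0:
  2·area = 88
  edge (22, 10)→(10, 14): d=(-12,4) inclusive
  edge (10, 14)→(6, 8): d=(-4,-6) inclusive
  edge (6, 8)→(22, 10): d=(16,2) inclusive
    (3,4)@(7, 9): e=[72,2,14] → X
    (4,4)@(9, 9): e=[64,14,10] → X
    (5,4)@(11, 9): e=[56,26,6] → X
    (6,4)@(13, 9): e=[48,38,2] → X
    (7,4)@(15, 9): e=[40,50,-2] → .
    (3,5)@(7, 11): e=[48,-6,46] → .
    (4,5)@(9, 11): e=[40,6,42] → X
    (7,5)@(15, 11): e=[16,42,30] → X
    (8,5)@(17, 11): e=[8,54,26] → X
    (9,5)@(19, 11): e=[0,66,22] → X  [on edge]
    (10,5)@(21, 11): e=[-8,78,18] → .
    (4,6)@(9, 13): e=[16,-2,74] → .
    (6,6)@(13, 13): e=[0,22,66] → X  [on edge]
    (3,7)@(7, 15): e=[0,-22,110] → .  [on edge]
  covered (12 px):
    . . . . . . . . . . .
    . . . . . . . . . . .
    . . . . . . . . . . .
    . . . . . . . . . . .
    . . . X X X X . . . .
    . . . . X X X X X X .
    . . . . . X X . . . .
    . . . . . . . . . . .
T1:
  2·area = 20  (B↔C swapped to make it positive)
  edge (6, 6)→(20, 12): d=(14,6) inclusive
  edge (20, 12)→(19, 13): d=(-1,1) inclusive
  edge (19, 13)→(6, 6): d=(-13,-7) inclusive
    (6,4)@(13, 9): e=[0,10,10] → X  [on edge]
    (7,4)@(15, 9): e=[-12,8,24] → .
    (6,5)@(13, 11): e=[28,8,-16] → .
    (8,5)@(17, 11): e=[4,4,12] → X
    (9,5)@(19, 11): e=[-8,2,26] → .
    (10,5)@(21, 11): e=[-20,0,40] → .  [on edge]
    (8,6)@(17, 13): e=[32,2,-14] → .
    (9,6)@(19, 13): e=[20,0,0] → X  [on edge]
    (10,6)@(21, 13): e=[8,-2,14] → .
    (8,7)@(17, 15): e=[60,0,-40] → .  [on edge]
    (9,7)@(19, 15): e=[48,-2,-26] → .
  covered (3 px):
    . . . . . . . . . . .
    . . . . . . . . . . .
    . . . . . . . . . . .
    . . . . . . . . . . .
    . . . . . . X . . . .
    . . . . . . . . X . .
    . . . . . . . . . X .
    . . . . . . . . . . .
T2:
  2·area = 4
  edge (8, 10)→(1, 7): d=(-7,-3) inclusive
  edge (1, 7)→(14, 12): d=(13,5) inclusive
  edge (14, 12)→(8, 10): d=(-6,-2) inclusive
    (0,3)@(1, 7): e=[0,0,4] → X  [on edge]
    (1,3)@(3, 7): e=[6,-10,8] → .
    (0,4)@(1, 9): e=[-14,26,-8] → .
    (2,4)@(5, 9): e=[-2,6,0] → .  [on edge]
    (5,5)@(11, 11): e=[2,2,0] → X  [on edge]
    (6,5)@(13, 11): e=[8,-8,4] → .
    (5,6)@(11, 13): e=[-12,28,-12] → .
    (7,6)@(15, 13): e=[0,8,-4] → .  [on edge]
    (8,6)@(17, 13): e=[6,-2,0] → .  [on edge]
  covered (2 px):
    . . . . . . . . . . .
    . . . . . . . . . . .
    . . . . . . . . . . .
    X . . . . . . . . . .
    . . . . . . . . . . .
    . . . . . X . . . . .
    . . . . . . . . . . .
    . . . . . . . . . . .
T3:
  2·area = 10  (B↔C swapped to make it positive)
  edge (6, 6)→(12, 14): d=(6,8) inclusive
  edge (12, 14)→(7, 9): d=(-5,-5) inclusive
  edge (7, 9)→(6, 6): d=(-1,-3) inclusive
    (0,1)@(1, 3): e=[22,0,-12] → .  [on edge]
    (2,1)@(5, 3): e=[-10,20,0] → .  [on edge]
    (1,2)@(3, 5): e=[18,0,-8] → .  [on edge]
    (2,3)@(5, 7): e=[14,0,-4] → .  [on edge]
    (3,4)@(7, 9): e=[10,0,0] → X  [on edge]
    (4,4)@(9, 9): e=[-6,10,6] → .
    (3,5)@(7, 11): e=[22,-10,-2] → .
    (4,5)@(9, 11): e=[6,0,4] → X  [on edge]
    (5,5)@(11, 11): e=[-10,10,10] → .
    (4,6)@(9, 13): e=[18,-10,2] → .
    (5,6)@(11, 13): e=[2,0,8] → X  [on edge]
    (6,6)@(13, 13): e=[-14,10,14] → .
    (4,7)@(9, 15): e=[30,-20,0] → .  [on edge]
    (6,7)@(13, 15): e=[-2,0,12] → .  [on edge]
  covered (3 px):
    . . . . . . . . . . .
    . . . . . . . . . . .
    . . . . . . . . . . .
    . . . . . . . . . . .
    . . . X . . . . . . .
    . . . . X . . . . . .
    . . . . . X . . . . .
    . . . . . . . . . . .

Z-buffer (winner per pixel, '.' = empty):
  . . . . . . . . . . .
  . . . . . . . . . . .
  . . . . . . . . . . .
  2 . . . . . . . . . .
  . . . 3 0 0 1 . . . .
  . . . . 3 2 0 0 1 0 .
  . . . . . 3 0 . . 1 .
  . . . . . . . . . . .

Result: -1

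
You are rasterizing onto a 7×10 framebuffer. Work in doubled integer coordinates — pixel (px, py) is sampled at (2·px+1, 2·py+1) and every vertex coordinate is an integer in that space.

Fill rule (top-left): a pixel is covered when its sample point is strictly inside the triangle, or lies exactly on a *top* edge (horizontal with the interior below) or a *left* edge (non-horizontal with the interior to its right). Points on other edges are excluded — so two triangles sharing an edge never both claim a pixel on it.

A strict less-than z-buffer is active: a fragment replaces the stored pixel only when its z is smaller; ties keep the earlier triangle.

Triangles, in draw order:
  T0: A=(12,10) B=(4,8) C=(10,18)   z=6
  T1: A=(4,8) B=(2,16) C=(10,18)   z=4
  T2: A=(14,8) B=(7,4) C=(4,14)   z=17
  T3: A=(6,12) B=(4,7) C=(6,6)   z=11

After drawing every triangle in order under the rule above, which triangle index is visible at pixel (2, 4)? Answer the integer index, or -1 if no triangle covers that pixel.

T0:
  2·area = 68  (B↔C swapped to make it positive)
  edge (12, 10)→(10, 18): d=(-2,8) right/bottom  bias=-1
  edge (10, 18)→(4, 8): d=(-6,-10) top-left  bias=+0
  edge (4, 8)→(12, 10): d=(8,2) right/bottom  bias=-1
    (0,1)@(1, 3): e=[102,0,-34] → ·  [on edge]
    (2,4)@(5, 9): e=[58,4,6] → #
    (3,4)@(7, 9): e=[42,24,2] → #
    (4,4)@(9, 9): e=[26,44,-2] → ·
    (2,5)@(5, 11): e=[54,-8,22] → ·
    (3,5)@(7, 11): e=[38,12,18] → #
    (4,5)@(9, 11): e=[22,32,14] → #
    (5,5)@(11, 11): e=[6,52,10] → #
    (6,5)@(13, 11): e=[-10,72,6] → ·
    (3,6)@(7, 13): e=[34,0,34] → #  [on edge]
    (6,6)@(13, 13): e=[-14,60,22] → ·
    (3,7)@(7, 15): e=[30,-12,50] → ·
  covered (9 px):
    · · · · · · ·
    · · · · · · ·
    · · · · · · ·
    · · · · · · ·
    · · # # · · ·
    · · · # # # ·
    · · · # # # ·
    · · · · # · ·
    · · · · · · ·
    · · · · · · ·
T1:
  2·area = 68  (B↔C swapped to make it positive)
  edge (4, 8)→(10, 18): d=(6,10) right/bottom  bias=-1
  edge (10, 18)→(2, 16): d=(-8,-2) top-left  bias=+0
  edge (2, 16)→(4, 8): d=(2,-8) top-left  bias=+0
    (0,1)@(1, 3): e=[0,102,-34] → ·  [on edge]
    (2,5)@(5, 11): e=[8,46,14] → #
    (3,5)@(7, 11): e=[-12,50,30] → ·
    (1,6)@(3, 13): e=[40,26,2] → #
    (3,6)@(7, 13): e=[0,34,34] → ·  [on edge]
    (1,7)@(3, 15): e=[52,10,6] → #
    (3,7)@(7, 15): e=[12,18,38] → #
    (4,7)@(9, 15): e=[-8,22,54] → ·
    (1,8)@(3, 17): e=[64,-6,10] → ·
    (2,8)@(5, 17): e=[44,-2,26] → ·
    (3,8)@(7, 17): e=[24,2,42] → #
    (4,8)@(9, 17): e=[4,6,58] → #
  covered (8 px):
    · · · · · · ·
    · · · · · · ·
    · · · · · · ·
    · · · · · · ·
    · · · · · · ·
    · · # · · · ·
    · # # · · · ·
    · # # # · · ·
    · · · # # · ·
    · · · · · · ·
T2:
  2·area = 82  (B↔C swapped to make it positive)
  edge (14, 8)→(4, 14): d=(-10,6) right/bottom  bias=-1
  edge (4, 14)→(7, 4): d=(3,-10) top-left  bias=+0
  edge (7, 4)→(14, 8): d=(7,4) right/bottom  bias=-1
    (3,2)@(7, 5): e=[72,3,7] → #
    (4,2)@(9, 5): e=[60,23,-1] → ·
    (3,3)@(7, 7): e=[52,9,21] → #
    (4,3)@(9, 7): e=[40,29,13] → #
    (5,3)@(11, 7): e=[28,49,5] → #
    (6,3)@(13, 7): e=[16,69,-3] → ·
    (3,4)@(7, 9): e=[32,15,35] → #
    (6,4)@(13, 9): e=[-4,75,11] → ·
    (2,5)@(5, 11): e=[24,1,57] → #
    (4,5)@(9, 11): e=[0,41,41] → ·  [on edge]
    (5,5)@(11, 11): e=[-12,61,33] → ·
    (2,6)@(5, 13): e=[4,7,71] → #
  covered (10 px):
    · · · · · · ·
    · · · · · · ·
    · · · # · · ·
    · · · # # # ·
    · · · # # # ·
    · · # # · · ·
    · · # · · · ·
    · · · · · · ·
    · · · · · · ·
    · · · · · · ·
T3:
  2·area = 12
  edge (6, 12)→(4, 7): d=(-2,-5) top-left  bias=+0
  edge (4, 7)→(6, 6): d=(2,-1) top-left  bias=+0
  edge (6, 6)→(6, 12): d=(0,6) right/bottom  bias=-1
    (2,3)@(5, 7): e=[5,1,6] → #
    (3,3)@(7, 7): e=[15,3,-6] → ·
    (2,4)@(5, 9): e=[1,5,6] → #
    (3,4)@(7, 9): e=[11,7,-6] → ·
    (2,5)@(5, 11): e=[-3,9,6] → ·
  covered (2 px):
    · · · · · · ·
    · · · · · · ·
    · · · · · · ·
    · · # · · · ·
    · · # · · · ·
    · · · · · · ·
    · · · · · · ·
    · · · · · · ·
    · · · · · · ·
    · · · · · · ·

Z-buffer (winner per pixel, '.' = empty):
  . . . . . . .
  . . . . . . .
  . . . 2 . . .
  . . 3 2 2 2 .
  . . 0 0 2 2 .
  . . 1 0 0 0 .
  . 1 1 0 0 0 .
  . 1 1 1 0 . .
  . . . 1 1 . .
  . . . . . . .

Result: 0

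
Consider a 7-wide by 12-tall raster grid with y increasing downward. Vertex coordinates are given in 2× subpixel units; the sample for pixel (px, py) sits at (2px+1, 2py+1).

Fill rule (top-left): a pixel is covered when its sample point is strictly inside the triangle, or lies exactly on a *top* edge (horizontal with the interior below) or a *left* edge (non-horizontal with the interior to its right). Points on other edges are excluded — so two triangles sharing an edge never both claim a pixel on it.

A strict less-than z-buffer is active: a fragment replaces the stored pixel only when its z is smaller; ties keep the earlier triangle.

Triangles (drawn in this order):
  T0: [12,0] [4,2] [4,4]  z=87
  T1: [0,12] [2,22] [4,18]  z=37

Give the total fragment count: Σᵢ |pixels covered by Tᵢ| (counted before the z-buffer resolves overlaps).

T0:
  2·area = 16  (B↔C swapped to make it positive)
  edge (12, 0)→(4, 4): d=(-8,4) right/bottom  bias=-1
  edge (4, 4)→(4, 2): d=(0,-2) top-left  bias=+0
  edge (4, 2)→(12, 0): d=(8,-2) top-left  bias=+0
    (4,0)@(9, 1): e=[4,10,2] → X
    (5,0)@(11, 1): e=[-4,14,6] → .
    (2,1)@(5, 3): e=[4,2,10] → X
    (3,1)@(7, 3): e=[-4,6,14] → .
    (4,1)@(9, 3): e=[-12,10,18] → .
    (2,2)@(5, 5): e=[-12,2,26] → .
  covered (2 px):
    . . . . X . .
    . . X . . . .
    . . . . . . .
    . . . . . . .
    . . . . . . .
    . . . . . . .
    . . . . . . .
    . . . . . . .
    . . . . . . .
    . . . . . . .
    . . . . . . .
    . . . . . . .
T1:
  2·area = 28  (B↔C swapped to make it positive)
  edge (0, 12)→(4, 18): d=(4,6) right/bottom  bias=-1
  edge (4, 18)→(2, 22): d=(-2,4) right/bottom  bias=-1
  edge (2, 22)→(0, 12): d=(-2,-10) top-left  bias=+0
    (0,7)@(1, 15): e=[6,18,4] → X
    (1,7)@(3, 15): e=[-6,10,24] → .
    (0,8)@(1, 17): e=[14,14,0] → X  [on edge]
    (1,8)@(3, 17): e=[2,6,20] → X
    (2,8)@(5, 17): e=[-10,-2,40] → .
    (0,9)@(1, 19): e=[22,10,-4] → .
    (1,9)@(3, 19): e=[10,2,16] → X
    (2,9)@(5, 19): e=[-2,-6,36] → .
    (1,10)@(3, 21): e=[18,-2,12] → .
  covered (4 px):
    . . . . . . .
    . . . . . . .
    . . . . . . .
    . . . . . . .
    . . . . . . .
    . . . . . . .
    . . . . . . .
    X . . . . . .
    X X . . . . .
    . X . . . . .
    . . . . . . .
    . . . . . . .

Result: 6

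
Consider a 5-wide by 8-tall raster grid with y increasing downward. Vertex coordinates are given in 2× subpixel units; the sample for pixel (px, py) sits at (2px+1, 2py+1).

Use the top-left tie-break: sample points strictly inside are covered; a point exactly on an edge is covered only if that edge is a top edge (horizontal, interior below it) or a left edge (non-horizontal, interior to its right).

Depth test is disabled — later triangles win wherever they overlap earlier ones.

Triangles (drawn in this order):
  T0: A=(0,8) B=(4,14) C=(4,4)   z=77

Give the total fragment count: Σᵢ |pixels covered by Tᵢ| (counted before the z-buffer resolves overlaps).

T0:
  2·area = 40  (B↔C swapped to make it positive)
  edge (0, 8)→(4, 4): d=(4,-4) top-left  bias=+0
  edge (4, 4)→(4, 14): d=(0,10) right/bottom  bias=-1
  edge (4, 14)→(0, 8): d=(-4,-6) top-left  bias=+0
    (3,0)@(7, 1): e=[0,-30,70] → ·  [on edge]
    (2,1)@(5, 3): e=[0,-10,50] → ·  [on edge]
    (1,2)@(3, 5): e=[0,10,30] → #  [on edge]
    (2,2)@(5, 5): e=[8,-10,42] → ·
    (0,3)@(1, 7): e=[0,30,10] → #  [on edge]
    (2,3)@(5, 7): e=[16,-10,34] → ·
    (0,4)@(1, 9): e=[8,30,2] → #
    (2,4)@(5, 9): e=[24,-10,26] → ·
    (0,5)@(1, 11): e=[16,30,-6] → ·
    (1,5)@(3, 11): e=[24,10,6] → #
    (2,5)@(5, 11): e=[32,-10,18] → ·
    (1,6)@(3, 13): e=[32,10,-2] → ·
  covered (6 px):
    · · · · ·
    · · · · ·
    · # · · ·
    # # · · ·
    # # · · ·
    · # · · ·
    · · · · ·
    · · · · ·

Result: 6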